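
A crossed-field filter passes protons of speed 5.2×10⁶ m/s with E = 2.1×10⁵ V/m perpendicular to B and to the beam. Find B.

B = 0.040 T

Balance of forces in the selector: qE = qvB ⇒ B = E/v.
B = 2.1×10⁵/5.2×10⁶ = 0.040 T.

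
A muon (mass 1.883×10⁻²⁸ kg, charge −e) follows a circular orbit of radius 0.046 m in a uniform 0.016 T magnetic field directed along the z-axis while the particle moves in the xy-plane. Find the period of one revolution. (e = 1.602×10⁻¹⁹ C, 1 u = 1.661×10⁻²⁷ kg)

T ≈ 4.6×10⁻⁷ s

The cyclotron period depends only on m, q, B: T = 2πm/(|q|B).
T = 2π(1.883×10⁻²⁸)/((1.602×10⁻¹⁹)(0.016)) ≈ 4.6×10⁻⁷ s.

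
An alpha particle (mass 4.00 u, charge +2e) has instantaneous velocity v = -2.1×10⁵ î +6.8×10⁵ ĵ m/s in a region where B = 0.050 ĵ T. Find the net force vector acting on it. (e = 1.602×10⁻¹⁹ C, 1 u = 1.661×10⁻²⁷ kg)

F ≈ (0, 0, -3.36×10⁻¹⁵) N

v×B = (0, 0, -1.05×10⁴) N/C.
F = q v×B = (3.204×10⁻¹⁹ C)·(0, 0, -1.05×10⁴) = (0, 0, -3.36×10⁻¹⁵) N.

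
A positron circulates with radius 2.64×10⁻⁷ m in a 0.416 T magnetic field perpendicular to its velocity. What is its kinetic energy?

KE ≈ 1.70×10⁻²² J

v = |q|Br/m, then KE = ½mv² = (qBr)²/(2m).
v = (1.602×10⁻¹⁹)(0.416)(2.64×10⁻⁷)/9.109×10⁻³¹ ≈ 1.931×10⁴ m/s.
KE = ½(9.109×10⁻³¹)(1.931×10⁴)² ≈ 1.70×10⁻²² J.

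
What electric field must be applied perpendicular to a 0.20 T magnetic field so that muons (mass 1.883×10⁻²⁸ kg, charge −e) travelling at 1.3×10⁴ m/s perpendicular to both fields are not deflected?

For straight-line motion qE = qvB, so E = vB.
E = 1.3×10⁴ × 0.20 = 2600 V/m.

E = 2600 V/m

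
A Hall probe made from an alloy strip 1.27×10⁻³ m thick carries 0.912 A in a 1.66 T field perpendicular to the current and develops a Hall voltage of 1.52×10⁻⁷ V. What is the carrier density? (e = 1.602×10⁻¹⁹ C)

n ≈ 4.90×10²⁸ m⁻³

From V_H = IB/(n e t), n = IB/(V_H e t).
n = (0.912)(1.66)/((1.52×10⁻⁷)(1.602×10⁻¹⁹)(1.27×10⁻³)) ≈ 4.90×10²⁸ m⁻³.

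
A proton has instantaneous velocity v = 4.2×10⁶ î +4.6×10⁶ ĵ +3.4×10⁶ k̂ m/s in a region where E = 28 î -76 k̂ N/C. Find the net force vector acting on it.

F ≈ (4.49×10⁻¹⁸, 0, -1.22×10⁻¹⁷) N

Only an electric field acts, so F = qE = (1.602×10⁻¹⁹ C)·(28.0, 0, -76.0) = (4.49×10⁻¹⁸, 0, -1.22×10⁻¹⁷) N.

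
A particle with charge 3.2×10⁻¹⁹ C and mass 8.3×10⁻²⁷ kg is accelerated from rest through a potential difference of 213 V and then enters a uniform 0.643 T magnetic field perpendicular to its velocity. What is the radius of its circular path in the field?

Acceleration: |q|V = ½mv² ⇒ v = √(2|q|V/m) = √(2·3.2×10⁻¹⁹·213/8.3×10⁻²⁷) ≈ 1.282×10⁵ m/s.
In the field: r = mv/(|q|B) = (8.3×10⁻²⁷)(1.282×10⁵)/((3.2×10⁻¹⁹)(0.643)) ≈ 5.17×10⁻³ m.

r ≈ 5.17×10⁻³ m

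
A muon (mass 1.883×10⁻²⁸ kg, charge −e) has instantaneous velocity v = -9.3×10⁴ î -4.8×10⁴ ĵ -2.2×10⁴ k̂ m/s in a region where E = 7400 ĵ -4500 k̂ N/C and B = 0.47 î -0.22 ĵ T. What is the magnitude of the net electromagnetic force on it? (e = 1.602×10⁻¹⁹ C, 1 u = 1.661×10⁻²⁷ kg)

v×B = (-4840, -1.03×10⁴, 4.30×10⁴) N/C.
E + v×B = (-4840, -2940, 3.85×10⁴) N/C.
F = q(E + v×B) = (−1.602×10⁻¹⁹ C)·(-4840, -2940, 3.85×10⁴) = (7.75×10⁻¹⁶, 4.71×10⁻¹⁶, -6.17×10⁻¹⁵) N.
|F| = 6.24×10⁻¹⁵ N.

|F| ≈ 6.24×10⁻¹⁵ N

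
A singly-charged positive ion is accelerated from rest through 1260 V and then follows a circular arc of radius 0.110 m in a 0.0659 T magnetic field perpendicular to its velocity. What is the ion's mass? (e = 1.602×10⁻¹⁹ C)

Combine |q|V = ½mv² and r = mv/(|q|B): eliminate v to get m = qB²r²/(2V).
m = (1.602×10⁻¹⁹)(0.0659)²(0.110)²/(2·1260) ≈ 3.34×10⁻²⁷ kg.

m ≈ 3.34×10⁻²⁷ kg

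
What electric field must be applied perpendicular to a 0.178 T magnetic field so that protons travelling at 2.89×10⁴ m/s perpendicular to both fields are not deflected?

For straight-line motion qE = qvB, so E = vB.
E = 2.89×10⁴ × 0.178 = 5140 V/m.

E = 5140 V/m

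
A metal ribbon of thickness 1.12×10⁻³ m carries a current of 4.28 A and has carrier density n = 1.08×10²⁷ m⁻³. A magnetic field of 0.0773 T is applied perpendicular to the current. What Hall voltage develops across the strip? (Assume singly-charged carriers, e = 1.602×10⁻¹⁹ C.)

V_H ≈ 1.71×10⁻⁶ V

V_H = IB/(n e t).
V_H = (4.28)(0.0773)/((1.08×10²⁷)(1.602×10⁻¹⁹)(1.12×10⁻³)) ≈ 1.71×10⁻⁶ V.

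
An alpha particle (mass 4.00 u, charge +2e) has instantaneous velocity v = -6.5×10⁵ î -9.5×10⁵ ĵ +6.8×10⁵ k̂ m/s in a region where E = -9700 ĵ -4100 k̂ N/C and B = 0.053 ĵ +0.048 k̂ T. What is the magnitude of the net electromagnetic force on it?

|F| ≈ 2.97×10⁻¹⁴ N

v×B = (-8.16×10⁴, 3.12×10⁴, -3.44×10⁴) N/C.
E + v×B = (-8.16×10⁴, 2.15×10⁴, -3.86×10⁴) N/C.
F = q(E + v×B) = (3.204×10⁻¹⁹ C)·(-8.16×10⁴, 2.15×10⁴, -3.86×10⁴) = (-2.62×10⁻¹⁴, 6.89×10⁻¹⁵, -1.24×10⁻¹⁴) N.
|F| = 2.97×10⁻¹⁴ N.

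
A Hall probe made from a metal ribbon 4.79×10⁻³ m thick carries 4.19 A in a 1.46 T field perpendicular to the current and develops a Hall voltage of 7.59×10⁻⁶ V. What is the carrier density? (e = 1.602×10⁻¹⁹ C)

n ≈ 1.05×10²⁷ m⁻³

From V_H = IB/(n e t), n = IB/(V_H e t).
n = (4.19)(1.46)/((7.59×10⁻⁶)(1.602×10⁻¹⁹)(4.79×10⁻³)) ≈ 1.05×10²⁷ m⁻³.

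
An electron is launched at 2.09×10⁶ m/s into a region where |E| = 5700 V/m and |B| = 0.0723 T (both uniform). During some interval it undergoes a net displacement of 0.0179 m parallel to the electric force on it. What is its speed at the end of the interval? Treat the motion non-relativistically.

B does no work; ΔKE = |q|E d.
½mv_f² = ½mv₀² + |q|Ed = ½(9.109×10⁻³¹)(2.09×10⁶)² + (1.602×10⁻¹⁹)(5700)(0.0179) ≈ 1.989×10⁻¹⁸ J + 1.635×10⁻¹⁷ J ≈ 1.833×10⁻¹⁷ J.
v_f = √(2·1.833×10⁻¹⁷/9.109×10⁻³¹) ≈ 6.34×10⁶ m/s.

v_f ≈ 6.34×10⁶ m/s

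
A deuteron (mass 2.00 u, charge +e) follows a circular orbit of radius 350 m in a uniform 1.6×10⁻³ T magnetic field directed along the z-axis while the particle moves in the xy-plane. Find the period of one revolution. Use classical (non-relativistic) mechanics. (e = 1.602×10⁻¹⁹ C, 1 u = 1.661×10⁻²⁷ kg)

The cyclotron period depends only on m, q, B: T = 2πm/(|q|B).
T = 2π(3.322×10⁻²⁷)/((1.602×10⁻¹⁹)(1.6×10⁻³)) ≈ 8.1×10⁻⁵ s.

T ≈ 8.1×10⁻⁵ s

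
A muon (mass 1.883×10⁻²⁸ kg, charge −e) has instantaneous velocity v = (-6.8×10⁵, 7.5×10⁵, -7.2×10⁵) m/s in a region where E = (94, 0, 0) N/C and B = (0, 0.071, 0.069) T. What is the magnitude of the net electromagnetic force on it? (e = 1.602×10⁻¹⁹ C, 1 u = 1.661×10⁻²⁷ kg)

v×B = (1.03×10⁵, 4.69×10⁴, -4.83×10⁴) N/C.
E + v×B = (1.03×10⁵, 4.69×10⁴, -4.83×10⁴) N/C.
F = q(E + v×B) = (−1.602×10⁻¹⁹ C)·(1.03×10⁵, 4.69×10⁴, -4.83×10⁴) = (-1.65×10⁻¹⁴, -7.52×10⁻¹⁵, 7.73×10⁻¹⁵) N.
|F| = 1.97×10⁻¹⁴ N.

|F| ≈ 1.97×10⁻¹⁴ N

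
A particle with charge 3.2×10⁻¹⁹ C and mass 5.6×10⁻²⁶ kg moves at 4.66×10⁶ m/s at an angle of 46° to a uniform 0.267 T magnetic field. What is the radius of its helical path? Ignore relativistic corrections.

v⊥ = v sinθ = 4.66×10⁶·sin46° ≈ 3.352×10⁶ m/s.
r = m v⊥/(|q|B) = (5.6×10⁻²⁶)(3.352×10⁶)/((3.2×10⁻¹⁹)(0.267)) ≈ 2.20 m.

r ≈ 2.20 m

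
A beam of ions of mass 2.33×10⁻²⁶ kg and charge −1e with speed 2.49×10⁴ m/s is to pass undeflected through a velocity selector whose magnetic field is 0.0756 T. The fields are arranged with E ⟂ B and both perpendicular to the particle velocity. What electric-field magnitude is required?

E = 1880 V/m

For straight-line motion qE = qvB, so E = vB.
E = 2.49×10⁴ × 0.0756 = 1880 V/m.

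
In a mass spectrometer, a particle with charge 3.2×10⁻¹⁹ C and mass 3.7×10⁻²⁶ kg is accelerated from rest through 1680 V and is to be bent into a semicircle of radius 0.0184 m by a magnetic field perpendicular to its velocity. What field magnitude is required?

v = √(2|q|V/m) = √(2·3.2×10⁻¹⁹·1680/3.7×10⁻²⁶) ≈ 1.705×10⁵ m/s.
B = mv/(|q|r) = (3.7×10⁻²⁶)(1.705×10⁵)/((3.2×10⁻¹⁹)(0.0184)) ≈ 1.07 T.

B ≈ 1.07 T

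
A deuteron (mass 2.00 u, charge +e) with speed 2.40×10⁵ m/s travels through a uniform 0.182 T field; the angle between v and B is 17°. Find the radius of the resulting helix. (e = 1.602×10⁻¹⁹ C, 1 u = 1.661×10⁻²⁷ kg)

v⊥ = v sinθ = 2.40×10⁵·sin17° ≈ 7.017×10⁴ m/s.
r = m v⊥/(|q|B) = (3.322×10⁻²⁷)(7.017×10⁴)/((1.602×10⁻¹⁹)(0.182)) ≈ 7.99×10⁻³ m.

r ≈ 7.99×10⁻³ m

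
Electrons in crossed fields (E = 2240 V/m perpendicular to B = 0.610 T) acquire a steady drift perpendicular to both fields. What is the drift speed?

The steady drift has the magnetic force balancing the electric force, so v_d = E/B.
v_d = 2240/0.610 = 3670 m/s.

v_d ≈ 3670 m/s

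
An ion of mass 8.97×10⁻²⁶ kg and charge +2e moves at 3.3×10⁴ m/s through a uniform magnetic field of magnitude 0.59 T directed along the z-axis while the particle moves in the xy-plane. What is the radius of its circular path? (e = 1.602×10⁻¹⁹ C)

r ≈ 0.016 m

The magnetic force provides the centripetal force: |q|vB = mv²/r.
r = mv/(|q|B) = (8.97×10⁻²⁶)(3.3×10⁴)/((3.204×10⁻¹⁹)(0.59)) ≈ 0.016 m.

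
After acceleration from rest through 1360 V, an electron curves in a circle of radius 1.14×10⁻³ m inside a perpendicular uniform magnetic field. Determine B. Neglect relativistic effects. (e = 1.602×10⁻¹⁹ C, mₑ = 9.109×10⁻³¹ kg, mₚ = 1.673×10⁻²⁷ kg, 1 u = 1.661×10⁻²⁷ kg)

B ≈ 0.109 T

v = √(2|q|V/m) = √(2·1.602×10⁻¹⁹·1360/9.109×10⁻³¹) ≈ 2.187×10⁷ m/s.
B = mv/(|q|r) = (9.109×10⁻³¹)(2.187×10⁷)/((1.602×10⁻¹⁹)(1.14×10⁻³)) ≈ 0.109 T.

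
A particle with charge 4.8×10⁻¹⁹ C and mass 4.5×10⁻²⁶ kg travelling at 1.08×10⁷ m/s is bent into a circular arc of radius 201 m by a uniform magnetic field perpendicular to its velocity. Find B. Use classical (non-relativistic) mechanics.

B ≈ 5.04×10⁻³ T

From |q|vB = mv²/r, B = mv/(|q|r).
B = (4.5×10⁻²⁶)(1.08×10⁷)/((4.8×10⁻¹⁹)(201)) ≈ 5.04×10⁻³ T.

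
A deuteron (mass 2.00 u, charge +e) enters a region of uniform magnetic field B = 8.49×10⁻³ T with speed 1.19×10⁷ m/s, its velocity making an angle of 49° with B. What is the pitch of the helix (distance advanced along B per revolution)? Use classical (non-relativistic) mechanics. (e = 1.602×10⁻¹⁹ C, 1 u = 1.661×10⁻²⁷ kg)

v∥ = v cosθ = 1.19×10⁷·cos49° ≈ 7.807×10⁶ m/s.
T = 2πm/(|q|B) = 2π(3.322×10⁻²⁷)/((1.602×10⁻¹⁹)(8.49×10⁻³)) ≈ 1.535×10⁻⁵ s.
pitch = v∥ T = (7.807×10⁶)(1.535×10⁻⁵) ≈ 120 m.

p ≈ 120 m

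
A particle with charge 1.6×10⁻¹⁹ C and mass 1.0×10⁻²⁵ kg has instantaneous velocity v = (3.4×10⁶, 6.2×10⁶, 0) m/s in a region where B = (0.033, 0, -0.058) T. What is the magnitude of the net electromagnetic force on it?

v×B = (-3.60×10⁵, 1.97×10⁵, -2.05×10⁵) N/C.
F = q v×B = (1.6×10⁻¹⁹ C)·(-3.60×10⁵, 1.97×10⁵, -2.05×10⁵) = (-5.75×10⁻¹⁴, 3.16×10⁻¹⁴, -3.27×10⁻¹⁴) N.
|F| = 7.33×10⁻¹⁴ N.

|F| ≈ 7.33×10⁻¹⁴ N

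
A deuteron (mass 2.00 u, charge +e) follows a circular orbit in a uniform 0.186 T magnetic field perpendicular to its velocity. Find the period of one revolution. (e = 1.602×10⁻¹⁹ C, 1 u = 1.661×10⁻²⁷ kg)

T ≈ 7.00×10⁻⁷ s

The cyclotron period depends only on m, q, B: T = 2πm/(|q|B).
T = 2π(3.322×10⁻²⁷)/((1.602×10⁻¹⁹)(0.186)) ≈ 7.00×10⁻⁷ s.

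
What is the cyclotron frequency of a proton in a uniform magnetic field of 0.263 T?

f = |q|B/(2πm).
f = (1.602×10⁻¹⁹)(0.263)/(2π·1.673×10⁻²⁷) ≈ 4.01×10⁶ Hz.

f ≈ 4.01×10⁶ Hz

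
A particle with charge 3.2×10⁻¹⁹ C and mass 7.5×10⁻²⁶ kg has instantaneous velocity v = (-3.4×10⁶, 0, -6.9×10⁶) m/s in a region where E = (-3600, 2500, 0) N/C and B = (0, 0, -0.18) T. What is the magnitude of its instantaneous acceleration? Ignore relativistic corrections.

v×B = (0, -6.12×10⁵, 0) N/C.
E + v×B = (-3600, -6.10×10⁵, 0) N/C.
F = q(E + v×B) = (3.2×10⁻¹⁹ C)·(-3600, -6.10×10⁵, 0) = (-1.15×10⁻¹⁵, -1.95×10⁻¹³, 0) N.
|a| = |F|/m = 1.950×10⁻¹³/7.5×10⁻²⁶ ≈ 2.60×10¹² m/s².

|a| ≈ 2.60×10¹² m/s²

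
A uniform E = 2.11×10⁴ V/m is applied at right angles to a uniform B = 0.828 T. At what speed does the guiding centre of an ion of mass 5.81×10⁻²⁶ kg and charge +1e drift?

In crossed fields the guiding centre drifts at v_d = |E×B|/B² = E/B, independent of charge and mass.
v_d = 2.11×10⁴/0.828 = 2.55×10⁴ m/s.

v_d ≈ 2.55×10⁴ m/s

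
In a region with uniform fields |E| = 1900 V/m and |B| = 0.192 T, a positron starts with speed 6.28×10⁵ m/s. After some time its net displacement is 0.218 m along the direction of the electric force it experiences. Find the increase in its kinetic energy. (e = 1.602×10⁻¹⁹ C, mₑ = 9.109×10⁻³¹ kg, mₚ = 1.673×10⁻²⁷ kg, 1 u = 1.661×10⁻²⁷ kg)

ΔKE ≈ 6.64×10⁻¹⁷ J

The magnetic force is always ⟂ v and does no work; only the electric force changes KE.
ΔKE = F_E · d = |q|E d = (1.602×10⁻¹⁹)(1900)(0.218) ≈ 6.64×10⁻¹⁷ J.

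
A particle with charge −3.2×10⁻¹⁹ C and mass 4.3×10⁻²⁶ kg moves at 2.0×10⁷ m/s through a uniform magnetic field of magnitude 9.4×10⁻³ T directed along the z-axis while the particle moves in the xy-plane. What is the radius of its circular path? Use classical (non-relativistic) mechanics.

The magnetic force provides the centripetal force: |q|vB = mv²/r.
r = mv/(|q|B) = (4.3×10⁻²⁶)(2.0×10⁷)/((3.2×10⁻¹⁹)(9.4×10⁻³)) ≈ 290 m.

r ≈ 290 m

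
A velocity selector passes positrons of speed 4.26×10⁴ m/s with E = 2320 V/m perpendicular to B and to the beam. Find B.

B = 0.0545 T

Balance of forces in the selector: qE = qvB ⇒ B = E/v.
B = 2320/4.26×10⁴ = 0.0545 T.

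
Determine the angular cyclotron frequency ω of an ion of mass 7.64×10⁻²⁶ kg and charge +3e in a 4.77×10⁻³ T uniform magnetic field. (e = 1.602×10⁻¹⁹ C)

ω ≈ 3.00×10⁴ rad/s

ω = |q|B/m.
ω = (4.806×10⁻¹⁹)(4.77×10⁻³)/7.64×10⁻²⁶ ≈ 3.00×10⁴ rad/s.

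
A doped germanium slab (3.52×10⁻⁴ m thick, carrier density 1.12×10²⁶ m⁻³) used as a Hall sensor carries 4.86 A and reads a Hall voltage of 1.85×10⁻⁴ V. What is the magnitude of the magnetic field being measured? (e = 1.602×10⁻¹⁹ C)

B ≈ 0.240 T

From V_H = IB/(n e t), B = V_H n e t / I.
B = (1.85×10⁻⁴)(1.12×10²⁶)(1.602×10⁻¹⁹)(3.52×10⁻⁴)/4.86 ≈ 0.240 T.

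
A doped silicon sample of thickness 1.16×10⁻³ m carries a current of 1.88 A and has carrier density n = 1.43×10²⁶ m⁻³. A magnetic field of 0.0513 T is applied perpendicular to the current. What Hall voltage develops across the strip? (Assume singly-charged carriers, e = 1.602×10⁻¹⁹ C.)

V_H ≈ 3.63×10⁻⁶ V

V_H = IB/(n e t).
V_H = (1.88)(0.0513)/((1.43×10²⁶)(1.602×10⁻¹⁹)(1.16×10⁻³)) ≈ 3.63×10⁻⁶ V.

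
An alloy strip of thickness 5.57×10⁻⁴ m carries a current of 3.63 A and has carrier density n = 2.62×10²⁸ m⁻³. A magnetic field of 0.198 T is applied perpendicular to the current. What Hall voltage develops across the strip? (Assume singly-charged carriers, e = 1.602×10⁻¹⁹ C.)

V_H ≈ 3.07×10⁻⁷ V

V_H = IB/(n e t).
V_H = (3.63)(0.198)/((2.62×10²⁸)(1.602×10⁻¹⁹)(5.57×10⁻⁴)) ≈ 3.07×10⁻⁷ V.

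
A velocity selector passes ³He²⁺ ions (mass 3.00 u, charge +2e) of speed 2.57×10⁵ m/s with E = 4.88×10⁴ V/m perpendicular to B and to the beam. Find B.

Balance of forces in the selector: qE = qvB ⇒ B = E/v.
B = 4.88×10⁴/2.57×10⁵ = 0.190 T.

B = 0.190 T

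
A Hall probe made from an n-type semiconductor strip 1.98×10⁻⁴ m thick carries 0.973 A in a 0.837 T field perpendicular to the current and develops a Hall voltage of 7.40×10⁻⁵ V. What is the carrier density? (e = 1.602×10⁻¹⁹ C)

n ≈ 3.47×10²⁶ m⁻³

From V_H = IB/(n e t), n = IB/(V_H e t).
n = (0.973)(0.837)/((7.40×10⁻⁵)(1.602×10⁻¹⁹)(1.98×10⁻⁴)) ≈ 3.47×10²⁶ m⁻³.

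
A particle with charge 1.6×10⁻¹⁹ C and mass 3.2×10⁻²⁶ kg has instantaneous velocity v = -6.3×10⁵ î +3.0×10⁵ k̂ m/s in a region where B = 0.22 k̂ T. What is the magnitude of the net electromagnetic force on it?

|F| ≈ 2.22×10⁻¹⁴ N

v×B = (0, 1.39×10⁵, 0) N/C.
F = q v×B = (1.6×10⁻¹⁹ C)·(0, 1.39×10⁵, 0) = (0, 2.22×10⁻¹⁴, 0) N.
|F| = 2.22×10⁻¹⁴ N.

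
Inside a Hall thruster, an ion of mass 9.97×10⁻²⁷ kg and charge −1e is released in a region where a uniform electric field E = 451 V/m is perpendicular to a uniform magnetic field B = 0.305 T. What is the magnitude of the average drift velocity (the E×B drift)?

The steady drift has the magnetic force balancing the electric force, so v_d = E/B.
v_d = 451/0.305 = 1480 m/s.

v_d ≈ 1480 m/s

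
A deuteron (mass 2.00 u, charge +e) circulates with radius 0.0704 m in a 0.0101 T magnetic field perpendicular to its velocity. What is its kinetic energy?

v = |q|Br/m, then KE = ½mv² = (qBr)²/(2m).
v = (1.602×10⁻¹⁹)(0.0101)(0.0704)/3.322×10⁻²⁷ ≈ 3.429×10⁴ m/s.
KE = ½(3.322×10⁻²⁷)(3.429×10⁴)² ≈ 1.95×10⁻¹⁸ J.

KE ≈ 1.95×10⁻¹⁸ J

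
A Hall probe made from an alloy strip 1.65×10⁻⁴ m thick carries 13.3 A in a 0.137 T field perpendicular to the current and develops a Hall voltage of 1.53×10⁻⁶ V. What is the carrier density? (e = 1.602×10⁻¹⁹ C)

n ≈ 4.51×10²⁸ m⁻³

From V_H = IB/(n e t), n = IB/(V_H e t).
n = (13.3)(0.137)/((1.53×10⁻⁶)(1.602×10⁻¹⁹)(1.65×10⁻⁴)) ≈ 4.51×10²⁸ m⁻³.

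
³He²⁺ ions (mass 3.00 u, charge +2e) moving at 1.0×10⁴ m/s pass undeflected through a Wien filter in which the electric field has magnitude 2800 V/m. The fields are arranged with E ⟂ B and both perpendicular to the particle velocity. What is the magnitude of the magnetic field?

B = 0.28 T

Balance of forces in the selector: qE = qvB ⇒ B = E/v.
B = 2800/1.0×10⁴ = 0.28 T.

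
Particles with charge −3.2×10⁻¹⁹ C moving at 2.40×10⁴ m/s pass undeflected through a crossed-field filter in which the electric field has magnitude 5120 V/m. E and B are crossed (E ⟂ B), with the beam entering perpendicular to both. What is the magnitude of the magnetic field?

B = 0.213 T

Balance of forces in the selector: qE = qvB ⇒ B = E/v.
B = 5120/2.40×10⁴ = 0.213 T.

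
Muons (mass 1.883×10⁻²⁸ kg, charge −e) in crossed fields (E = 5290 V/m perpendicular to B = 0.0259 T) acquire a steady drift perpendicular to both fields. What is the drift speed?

v_d ≈ 2.04×10⁵ m/s

The E×B drift speed is v_d = E/B.
v_d = 5290/0.0259 = 2.04×10⁵ m/s.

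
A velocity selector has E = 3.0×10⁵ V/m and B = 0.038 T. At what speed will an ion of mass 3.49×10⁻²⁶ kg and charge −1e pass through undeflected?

Zero net Lorentz force requires |qE| = |q v×B|, i.e. E = vB.
v = E/B = 3.0×10⁵/0.038 = 7.9×10⁶ m/s.

v = 7.9×10⁶ m/s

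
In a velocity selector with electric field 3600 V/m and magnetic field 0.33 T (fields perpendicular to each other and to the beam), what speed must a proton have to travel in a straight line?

v = 1.1×10⁴ m/s

Straight-line motion ⇒ electric and magnetic forces cancel, so E = vB.
v = E/B = 3600/0.33 = 1.1×10⁴ m/s.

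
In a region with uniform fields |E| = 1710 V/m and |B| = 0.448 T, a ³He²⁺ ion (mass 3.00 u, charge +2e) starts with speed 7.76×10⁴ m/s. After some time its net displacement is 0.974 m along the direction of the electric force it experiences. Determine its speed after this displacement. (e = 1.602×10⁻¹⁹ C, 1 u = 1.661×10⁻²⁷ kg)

v_f ≈ 4.69×10⁵ m/s

B does no work; ΔKE = |q|E d.
½mv_f² = ½mv₀² + |q|Ed = ½(4.983×10⁻²⁷)(7.76×10⁴)² + (3.204×10⁻¹⁹)(1710)(0.974) ≈ 1.500×10⁻¹⁷ J + 5.336×10⁻¹⁶ J ≈ 5.486×10⁻¹⁶ J.
v_f = √(2·5.486×10⁻¹⁶/4.983×10⁻²⁷) ≈ 4.69×10⁵ m/s.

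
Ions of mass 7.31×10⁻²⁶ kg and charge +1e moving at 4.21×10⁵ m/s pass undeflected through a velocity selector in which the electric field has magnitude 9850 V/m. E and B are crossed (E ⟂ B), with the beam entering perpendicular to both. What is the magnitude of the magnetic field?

B = 0.0234 T

Balance of forces in the selector: qE = qvB ⇒ B = E/v.
B = 9850/4.21×10⁵ = 0.0234 T.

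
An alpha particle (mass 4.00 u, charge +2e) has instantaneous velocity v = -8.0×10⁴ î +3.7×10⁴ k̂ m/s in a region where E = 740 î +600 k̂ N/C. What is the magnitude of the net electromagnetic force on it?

Only an electric field acts, so F = qE = (3.204×10⁻¹⁹ C)·(740, 0, 600) = (2.37×10⁻¹⁶, 0, 1.92×10⁻¹⁶) N.
|F| = 3.05×10⁻¹⁶ N.

|F| ≈ 3.05×10⁻¹⁶ N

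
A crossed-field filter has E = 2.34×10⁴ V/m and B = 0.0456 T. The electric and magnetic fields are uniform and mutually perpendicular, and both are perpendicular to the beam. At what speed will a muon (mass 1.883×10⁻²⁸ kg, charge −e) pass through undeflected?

Zero net Lorentz force requires |qE| = |q v×B|, i.e. E = vB.
v = E/B = 2.34×10⁴/0.0456 = 5.13×10⁵ m/s.
The result is independent of the particle's charge and mass.

v = 5.13×10⁵ m/s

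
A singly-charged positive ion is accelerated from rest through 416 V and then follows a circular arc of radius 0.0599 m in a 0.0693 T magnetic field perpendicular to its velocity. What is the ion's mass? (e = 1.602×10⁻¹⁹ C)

Combine |q|V = ½mv² and r = mv/(|q|B): eliminate v to get m = qB²r²/(2V).
m = (1.602×10⁻¹⁹)(0.0693)²(0.0599)²/(2·416) ≈ 3.32×10⁻²⁷ kg.

m ≈ 3.32×10⁻²⁷ kg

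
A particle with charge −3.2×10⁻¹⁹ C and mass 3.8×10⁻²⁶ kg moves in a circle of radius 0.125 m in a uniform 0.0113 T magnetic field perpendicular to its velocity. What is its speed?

v ≈ 1.19×10⁴ m/s

From |q|vB = mv²/r, v = |q|Br/m.
v = (3.2×10⁻¹⁹)(0.0113)(0.125)/3.8×10⁻²⁶ ≈ 1.19×10⁴ m/s.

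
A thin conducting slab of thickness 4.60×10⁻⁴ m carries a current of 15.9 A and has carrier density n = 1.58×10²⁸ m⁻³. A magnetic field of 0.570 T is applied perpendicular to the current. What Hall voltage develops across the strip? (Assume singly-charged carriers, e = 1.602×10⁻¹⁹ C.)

V_H = IB/(n e t).
V_H = (15.9)(0.570)/((1.58×10²⁸)(1.602×10⁻¹⁹)(4.60×10⁻⁴)) ≈ 7.78×10⁻⁶ V.

V_H ≈ 7.78×10⁻⁶ V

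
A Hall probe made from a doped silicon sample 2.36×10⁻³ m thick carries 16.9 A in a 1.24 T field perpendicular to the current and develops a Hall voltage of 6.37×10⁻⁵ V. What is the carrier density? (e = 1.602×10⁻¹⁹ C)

n ≈ 8.70×10²⁶ m⁻³

From V_H = IB/(n e t), n = IB/(V_H e t).
n = (16.9)(1.24)/((6.37×10⁻⁵)(1.602×10⁻¹⁹)(2.36×10⁻³)) ≈ 8.70×10²⁶ m⁻³.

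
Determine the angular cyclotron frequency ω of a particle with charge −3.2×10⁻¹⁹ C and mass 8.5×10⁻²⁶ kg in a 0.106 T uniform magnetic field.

ω ≈ 3.99×10⁵ rad/s

ω = |q|B/m.
ω = (3.2×10⁻¹⁹)(0.106)/8.5×10⁻²⁶ ≈ 3.99×10⁵ rad/s.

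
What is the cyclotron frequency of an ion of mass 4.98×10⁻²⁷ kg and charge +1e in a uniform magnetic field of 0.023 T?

f = |q|B/(2πm).
f = (1.602×10⁻¹⁹)(0.023)/(2π·4.98×10⁻²⁷) ≈ 1.2×10⁵ Hz.

f ≈ 1.2×10⁵ Hz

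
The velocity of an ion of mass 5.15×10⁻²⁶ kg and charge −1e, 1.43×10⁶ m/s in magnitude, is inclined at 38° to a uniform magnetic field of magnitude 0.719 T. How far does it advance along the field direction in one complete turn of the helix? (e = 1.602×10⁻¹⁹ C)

p ≈ 3.17 m

v∥ = v cosθ = 1.43×10⁶·cos38° ≈ 1.127×10⁶ m/s.
T = 2πm/(|q|B) = 2π(5.15×10⁻²⁶)/((1.602×10⁻¹⁹)(0.719)) ≈ 2.809×10⁻⁶ s.
pitch = v∥ T = (1.127×10⁶)(2.809×10⁻⁶) ≈ 3.17 m.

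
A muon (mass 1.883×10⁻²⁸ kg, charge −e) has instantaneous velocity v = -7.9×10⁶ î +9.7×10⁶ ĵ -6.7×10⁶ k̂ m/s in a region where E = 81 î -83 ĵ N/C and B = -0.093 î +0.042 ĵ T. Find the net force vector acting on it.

F ≈ (-4.51×10⁻¹⁴, -9.98×10⁻¹⁴, -9.14×10⁻¹⁴) N

v×B = (2.81×10⁵, 6.23×10⁵, 5.70×10⁵) N/C.
E + v×B = (2.81×10⁵, 6.23×10⁵, 5.70×10⁵) N/C.
F = q(E + v×B) = (−1.602×10⁻¹⁹ C)·(2.81×10⁵, 6.23×10⁵, 5.70×10⁵) = (-4.51×10⁻¹⁴, -9.98×10⁻¹⁴, -9.14×10⁻¹⁴) N.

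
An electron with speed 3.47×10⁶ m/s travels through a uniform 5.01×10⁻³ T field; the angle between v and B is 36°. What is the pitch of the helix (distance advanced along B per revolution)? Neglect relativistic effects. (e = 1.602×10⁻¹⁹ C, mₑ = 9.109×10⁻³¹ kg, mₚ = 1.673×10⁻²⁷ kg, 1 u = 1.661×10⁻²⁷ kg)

v∥ = v cosθ = 3.47×10⁶·cos36° ≈ 2.807×10⁶ m/s.
T = 2πm/(|q|B) = 2π(9.109×10⁻³¹)/((1.602×10⁻¹⁹)(5.01×10⁻³)) ≈ 7.131×10⁻⁹ s.
pitch = v∥ T = (2.807×10⁶)(7.131×10⁻⁹) ≈ 0.0200 m.

p ≈ 0.0200 m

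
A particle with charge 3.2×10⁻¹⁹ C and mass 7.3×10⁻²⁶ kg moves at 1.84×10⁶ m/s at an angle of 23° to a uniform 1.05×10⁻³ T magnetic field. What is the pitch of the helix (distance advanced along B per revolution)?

v∥ = v cosθ = 1.84×10⁶·cos23° ≈ 1.694×10⁶ m/s.
T = 2πm/(|q|B) = 2π(7.3×10⁻²⁶)/((3.2×10⁻¹⁹)(1.05×10⁻³)) ≈ 1.365×10⁻³ s.
pitch = v∥ T = (1.694×10⁶)(1.365×10⁻³) ≈ 2310 m.

p ≈ 2310 m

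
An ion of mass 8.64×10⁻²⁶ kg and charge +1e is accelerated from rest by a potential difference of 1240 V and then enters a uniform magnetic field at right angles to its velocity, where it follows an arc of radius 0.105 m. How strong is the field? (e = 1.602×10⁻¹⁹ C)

v = √(2|q|V/m) = √(2·1.602×10⁻¹⁹·1240/8.64×10⁻²⁶) ≈ 6.781×10⁴ m/s.
B = mv/(|q|r) = (8.64×10⁻²⁶)(6.781×10⁴)/((1.602×10⁻¹⁹)(0.105)) ≈ 0.348 T.

B ≈ 0.348 T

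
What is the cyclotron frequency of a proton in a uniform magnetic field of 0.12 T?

f ≈ 1.8×10⁶ Hz

f = |q|B/(2πm).
f = (1.602×10⁻¹⁹)(0.12)/(2π·1.673×10⁻²⁷) ≈ 1.8×10⁶ Hz.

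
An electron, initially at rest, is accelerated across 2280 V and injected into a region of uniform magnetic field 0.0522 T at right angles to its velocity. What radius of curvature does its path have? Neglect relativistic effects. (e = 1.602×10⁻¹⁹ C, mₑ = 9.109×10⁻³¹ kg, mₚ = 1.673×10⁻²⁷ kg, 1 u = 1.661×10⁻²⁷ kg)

r ≈ 3.08×10⁻³ m

Acceleration: |q|V = ½mv² ⇒ v = √(2|q|V/m) = √(2·1.602×10⁻¹⁹·2280/9.109×10⁻³¹) ≈ 2.832×10⁷ m/s.
In the field: r = mv/(|q|B) = (9.109×10⁻³¹)(2.832×10⁷)/((1.602×10⁻¹⁹)(0.0522)) ≈ 3.08×10⁻³ m.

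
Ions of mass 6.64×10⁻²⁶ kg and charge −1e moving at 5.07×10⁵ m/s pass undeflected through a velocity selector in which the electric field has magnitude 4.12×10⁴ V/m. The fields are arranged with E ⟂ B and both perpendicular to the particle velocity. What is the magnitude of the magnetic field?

B = 0.0813 T

Balance of forces in the selector: qE = qvB ⇒ B = E/v.
B = 4.12×10⁴/5.07×10⁵ = 0.0813 T.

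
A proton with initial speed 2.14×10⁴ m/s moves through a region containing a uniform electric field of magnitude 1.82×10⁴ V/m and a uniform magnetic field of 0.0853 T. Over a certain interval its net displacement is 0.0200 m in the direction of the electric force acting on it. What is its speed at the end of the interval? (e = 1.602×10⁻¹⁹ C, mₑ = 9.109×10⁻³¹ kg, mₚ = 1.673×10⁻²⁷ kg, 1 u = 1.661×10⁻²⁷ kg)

v_f ≈ 2.65×10⁵ m/s

B does no work; ΔKE = |q|E d.
½mv_f² = ½mv₀² + |q|Ed = ½(1.673×10⁻²⁷)(2.14×10⁴)² + (1.602×10⁻¹⁹)(1.82×10⁴)(0.0200) ≈ 3.831×10⁻¹⁹ J + 5.831×10⁻¹⁷ J ≈ 5.870×10⁻¹⁷ J.
v_f = √(2·5.870×10⁻¹⁷/1.673×10⁻²⁷) ≈ 2.65×10⁵ m/s.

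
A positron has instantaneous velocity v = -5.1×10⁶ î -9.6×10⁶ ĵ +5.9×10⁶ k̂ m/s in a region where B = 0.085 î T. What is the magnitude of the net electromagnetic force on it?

v×B = (0, 5.02×10⁵, 8.16×10⁵) N/C.
F = q v×B = (1.602×10⁻¹⁹ C)·(0, 5.02×10⁵, 8.16×10⁵) = (0, 8.03×10⁻¹⁴, 1.31×10⁻¹³) N.
|F| = 1.53×10⁻¹³ N.

|F| ≈ 1.53×10⁻¹³ N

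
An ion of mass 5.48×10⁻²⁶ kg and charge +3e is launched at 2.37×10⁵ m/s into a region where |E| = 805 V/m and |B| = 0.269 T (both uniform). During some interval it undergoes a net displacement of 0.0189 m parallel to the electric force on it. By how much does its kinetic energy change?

The magnetic force is always ⟂ v and does no work; only the electric force changes KE.
ΔKE = F_E · d = |q|E d = (4.806×10⁻¹⁹)(805)(0.0189) ≈ 7.31×10⁻¹⁸ J.

ΔKE ≈ 7.31×10⁻¹⁸ J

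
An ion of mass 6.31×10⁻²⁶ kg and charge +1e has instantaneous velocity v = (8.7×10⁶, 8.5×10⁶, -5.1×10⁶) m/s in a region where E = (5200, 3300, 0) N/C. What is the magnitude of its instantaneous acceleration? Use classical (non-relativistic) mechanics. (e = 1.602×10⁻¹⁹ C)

Only an electric field acts, so F = qE = (1.602×10⁻¹⁹ C)·(5200, 3300, 0) = (8.33×10⁻¹⁶, 5.29×10⁻¹⁶, 0) N.
|a| = |F|/m = 9.866×10⁻¹⁶/6.31×10⁻²⁶ ≈ 1.56×10¹⁰ m/s².

|a| ≈ 1.56×10¹⁰ m/s²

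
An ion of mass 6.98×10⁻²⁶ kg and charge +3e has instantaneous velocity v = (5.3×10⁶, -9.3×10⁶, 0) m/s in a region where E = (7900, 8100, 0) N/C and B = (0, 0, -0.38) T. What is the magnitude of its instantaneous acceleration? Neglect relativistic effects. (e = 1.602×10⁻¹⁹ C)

|a| ≈ 2.81×10¹³ m/s²

v×B = (3.53×10⁶, 2.01×10⁶, 0) N/C.
E + v×B = (3.54×10⁶, 2.02×10⁶, 0) N/C.
F = q(E + v×B) = (4.806×10⁻¹⁹ C)·(3.54×10⁶, 2.02×10⁶, 0) = (1.70×10⁻¹², 9.72×10⁻¹³, 0) N.
|a| = |F|/m = 1.960×10⁻¹²/6.98×10⁻²⁶ ≈ 2.81×10¹³ m/s².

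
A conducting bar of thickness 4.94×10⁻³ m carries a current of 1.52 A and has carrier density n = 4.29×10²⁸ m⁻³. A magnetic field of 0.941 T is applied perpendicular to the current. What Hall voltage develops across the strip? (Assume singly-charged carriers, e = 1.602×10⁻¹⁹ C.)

V_H = IB/(n e t).
V_H = (1.52)(0.941)/((4.29×10²⁸)(1.602×10⁻¹⁹)(4.94×10⁻³)) ≈ 4.21×10⁻⁸ V.

V_H ≈ 4.21×10⁻⁸ V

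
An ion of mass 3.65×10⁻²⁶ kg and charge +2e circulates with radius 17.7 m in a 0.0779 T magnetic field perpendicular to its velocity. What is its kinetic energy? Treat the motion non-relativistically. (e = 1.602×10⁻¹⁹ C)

KE ≈ 2.67×10⁻¹² J

v = |q|Br/m, then KE = ½mv² = (qBr)²/(2m).
v = (3.204×10⁻¹⁹)(0.0779)(17.7)/3.65×10⁻²⁶ ≈ 1.210×10⁷ m/s.
KE = ½(3.65×10⁻²⁶)(1.210×10⁷)² ≈ 2.67×10⁻¹² J.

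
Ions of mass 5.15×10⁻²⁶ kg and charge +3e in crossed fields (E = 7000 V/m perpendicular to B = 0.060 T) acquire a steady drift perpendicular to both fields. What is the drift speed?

The E×B drift speed is v_d = E/B.
v_d = 7000/0.060 = 1.2×10⁵ m/s.

v_d ≈ 1.2×10⁵ m/s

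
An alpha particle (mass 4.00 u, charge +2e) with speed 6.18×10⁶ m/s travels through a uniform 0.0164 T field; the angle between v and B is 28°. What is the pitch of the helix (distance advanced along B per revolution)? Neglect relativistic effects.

v∥ = v cosθ = 6.18×10⁶·cos28° ≈ 5.457×10⁶ m/s.
T = 2πm/(|q|B) = 2π(6.644×10⁻²⁷)/((3.204×10⁻¹⁹)(0.0164)) ≈ 7.945×10⁻⁶ s.
pitch = v∥ T = (5.457×10⁶)(7.945×10⁻⁶) ≈ 43.4 m.

p ≈ 43.4 m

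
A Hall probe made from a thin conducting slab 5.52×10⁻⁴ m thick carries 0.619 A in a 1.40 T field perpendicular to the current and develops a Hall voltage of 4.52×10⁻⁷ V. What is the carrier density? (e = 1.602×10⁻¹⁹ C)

n ≈ 2.17×10²⁸ m⁻³

From V_H = IB/(n e t), n = IB/(V_H e t).
n = (0.619)(1.40)/((4.52×10⁻⁷)(1.602×10⁻¹⁹)(5.52×10⁻⁴)) ≈ 2.17×10²⁸ m⁻³.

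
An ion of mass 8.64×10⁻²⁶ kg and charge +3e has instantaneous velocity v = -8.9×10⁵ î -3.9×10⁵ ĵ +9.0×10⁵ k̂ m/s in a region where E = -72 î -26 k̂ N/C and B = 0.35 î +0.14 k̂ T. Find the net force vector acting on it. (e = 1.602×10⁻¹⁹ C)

v×B = (-5.46×10⁴, 4.40×10⁵, 1.36×10⁵) N/C.
E + v×B = (-5.47×10⁴, 4.40×10⁵, 1.36×10⁵) N/C.
F = q(E + v×B) = (4.806×10⁻¹⁹ C)·(-5.47×10⁴, 4.40×10⁵, 1.36×10⁵) = (-2.63×10⁻¹⁴, 2.11×10⁻¹³, 6.56×10⁻¹⁴) N.

F ≈ (-2.63×10⁻¹⁴, 2.11×10⁻¹³, 6.56×10⁻¹⁴) N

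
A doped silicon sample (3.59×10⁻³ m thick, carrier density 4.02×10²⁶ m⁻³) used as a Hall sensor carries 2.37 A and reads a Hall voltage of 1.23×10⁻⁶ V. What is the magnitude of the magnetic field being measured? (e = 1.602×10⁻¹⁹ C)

From V_H = IB/(n e t), B = V_H n e t / I.
B = (1.23×10⁻⁶)(4.02×10²⁶)(1.602×10⁻¹⁹)(3.59×10⁻³)/2.37 ≈ 0.120 T.

B ≈ 0.120 T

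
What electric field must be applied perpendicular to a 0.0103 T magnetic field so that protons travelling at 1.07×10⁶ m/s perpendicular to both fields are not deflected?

For straight-line motion qE = qvB, so E = vB.
E = 1.07×10⁶ × 0.0103 = 1.10×10⁴ V/m.

E = 1.10×10⁴ V/m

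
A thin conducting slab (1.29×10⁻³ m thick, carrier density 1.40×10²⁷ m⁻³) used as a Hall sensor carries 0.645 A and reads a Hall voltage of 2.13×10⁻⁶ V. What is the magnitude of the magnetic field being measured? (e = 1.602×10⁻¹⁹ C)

B ≈ 0.955 T

From V_H = IB/(n e t), B = V_H n e t / I.
B = (2.13×10⁻⁶)(1.40×10²⁷)(1.602×10⁻¹⁹)(1.29×10⁻³)/0.645 ≈ 0.955 T.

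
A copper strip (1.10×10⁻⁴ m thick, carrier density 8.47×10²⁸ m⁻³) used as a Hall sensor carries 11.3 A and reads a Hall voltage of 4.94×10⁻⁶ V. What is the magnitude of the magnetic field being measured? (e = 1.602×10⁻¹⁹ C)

B ≈ 0.653 T

From V_H = IB/(n e t), B = V_H n e t / I.
B = (4.94×10⁻⁶)(8.47×10²⁸)(1.602×10⁻¹⁹)(1.10×10⁻⁴)/11.3 ≈ 0.653 T.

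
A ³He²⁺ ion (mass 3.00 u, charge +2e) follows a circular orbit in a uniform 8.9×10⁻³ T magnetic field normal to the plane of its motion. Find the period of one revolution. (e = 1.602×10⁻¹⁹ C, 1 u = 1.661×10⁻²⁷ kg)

T ≈ 1.1×10⁻⁵ s

The cyclotron period depends only on m, q, B: T = 2πm/(|q|B).
T = 2π(4.983×10⁻²⁷)/((3.204×10⁻¹⁹)(8.9×10⁻³)) ≈ 1.1×10⁻⁵ s.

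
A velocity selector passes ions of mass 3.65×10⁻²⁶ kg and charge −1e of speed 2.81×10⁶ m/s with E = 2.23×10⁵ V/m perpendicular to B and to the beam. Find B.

B = 0.0794 T

Balance of forces in the selector: qE = qvB ⇒ B = E/v.
B = 2.23×10⁵/2.81×10⁶ = 0.0794 T.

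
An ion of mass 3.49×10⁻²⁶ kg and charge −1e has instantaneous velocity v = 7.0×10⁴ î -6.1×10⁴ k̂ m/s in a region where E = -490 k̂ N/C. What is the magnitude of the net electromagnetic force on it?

Only an electric field acts, so F = qE = (−1.602×10⁻¹⁹ C)·(0, 0, -490) = (0, 0, 7.85×10⁻¹⁷) N.
|F| = 7.85×10⁻¹⁷ N.

|F| ≈ 7.85×10⁻¹⁷ N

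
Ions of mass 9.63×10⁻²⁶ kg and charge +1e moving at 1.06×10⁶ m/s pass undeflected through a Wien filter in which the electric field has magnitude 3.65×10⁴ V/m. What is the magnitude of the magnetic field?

B = 0.0344 T

Balance of forces in the selector: qE = qvB ⇒ B = E/v.
B = 3.65×10⁴/1.06×10⁶ = 0.0344 T.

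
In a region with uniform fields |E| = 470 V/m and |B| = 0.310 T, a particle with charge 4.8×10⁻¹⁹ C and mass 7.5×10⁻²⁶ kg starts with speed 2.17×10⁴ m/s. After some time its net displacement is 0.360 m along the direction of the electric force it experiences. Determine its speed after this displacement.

B does no work; ΔKE = |q|E d.
½mv_f² = ½mv₀² + |q|Ed = ½(7.5×10⁻²⁶)(2.17×10⁴)² + (4.8×10⁻¹⁹)(470)(0.360) ≈ 1.766×10⁻¹⁷ J + 8.122×10⁻¹⁷ J ≈ 9.887×10⁻¹⁷ J.
v_f = √(2·9.887×10⁻¹⁷/7.5×10⁻²⁶) ≈ 5.13×10⁴ m/s.

v_f ≈ 5.13×10⁴ m/s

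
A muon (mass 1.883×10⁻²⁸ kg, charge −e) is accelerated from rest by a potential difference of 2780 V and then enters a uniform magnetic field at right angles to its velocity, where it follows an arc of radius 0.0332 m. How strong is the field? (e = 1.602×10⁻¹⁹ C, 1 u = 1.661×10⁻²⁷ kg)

B ≈ 0.0770 T

v = √(2|q|V/m) = √(2·1.602×10⁻¹⁹·2780/1.883×10⁻²⁸) ≈ 2.175×10⁶ m/s.
B = mv/(|q|r) = (1.883×10⁻²⁸)(2.175×10⁶)/((1.602×10⁻¹⁹)(0.0332)) ≈ 0.0770 T.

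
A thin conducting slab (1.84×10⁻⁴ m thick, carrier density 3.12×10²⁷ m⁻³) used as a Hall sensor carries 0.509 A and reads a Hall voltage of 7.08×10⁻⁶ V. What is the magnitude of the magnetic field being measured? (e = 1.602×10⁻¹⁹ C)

B ≈ 1.28 T

From V_H = IB/(n e t), B = V_H n e t / I.
B = (7.08×10⁻⁶)(3.12×10²⁷)(1.602×10⁻¹⁹)(1.84×10⁻⁴)/0.509 ≈ 1.28 T.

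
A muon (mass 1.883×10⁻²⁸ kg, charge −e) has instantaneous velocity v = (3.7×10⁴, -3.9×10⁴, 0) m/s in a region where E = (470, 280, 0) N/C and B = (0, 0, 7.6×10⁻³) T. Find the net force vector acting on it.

v×B = (-296, -281, 0) N/C.
E + v×B = (174, -1.20, 0) N/C.
F = q(E + v×B) = (−1.602×10⁻¹⁹ C)·(174, -1.20, 0) = (-2.78×10⁻¹⁷, 1.92×10⁻¹⁹, 0) N.

F ≈ (-2.78×10⁻¹⁷, 1.92×10⁻¹⁹, 0) N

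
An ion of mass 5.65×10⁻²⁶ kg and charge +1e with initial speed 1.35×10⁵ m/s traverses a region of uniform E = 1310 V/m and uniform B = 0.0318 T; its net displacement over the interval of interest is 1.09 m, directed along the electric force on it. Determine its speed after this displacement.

v_f ≈ 1.62×10⁵ m/s

B does no work; ΔKE = |q|E d.
½mv_f² = ½mv₀² + |q|Ed = ½(5.65×10⁻²⁶)(1.35×10⁵)² + (1.602×10⁻¹⁹)(1310)(1.09) ≈ 5.149×10⁻¹⁶ J + 2.287×10⁻¹⁶ J ≈ 7.436×10⁻¹⁶ J.
v_f = √(2·7.436×10⁻¹⁶/5.65×10⁻²⁶) ≈ 1.62×10⁵ m/s.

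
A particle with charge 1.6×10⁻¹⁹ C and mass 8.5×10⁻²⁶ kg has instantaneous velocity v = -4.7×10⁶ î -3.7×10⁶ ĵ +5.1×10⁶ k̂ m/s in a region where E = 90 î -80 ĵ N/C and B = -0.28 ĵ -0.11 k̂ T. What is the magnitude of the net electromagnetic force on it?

|F| ≈ 3.71×10⁻¹³ N

v×B = (1.84×10⁶, -5.17×10⁵, 1.32×10⁶) N/C.
E + v×B = (1.84×10⁶, -5.17×10⁵, 1.32×10⁶) N/C.
F = q(E + v×B) = (1.6×10⁻¹⁹ C)·(1.84×10⁶, -5.17×10⁵, 1.32×10⁶) = (2.94×10⁻¹³, -8.27×10⁻¹⁴, 2.11×10⁻¹³) N.
|F| = 3.71×10⁻¹³ N.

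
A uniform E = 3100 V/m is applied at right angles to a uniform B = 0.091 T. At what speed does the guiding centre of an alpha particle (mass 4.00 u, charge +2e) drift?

The E×B drift speed is v_d = E/B.
v_d = 3100/0.091 = 3.4×10⁴ m/s.

v_d ≈ 3.4×10⁴ m/s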